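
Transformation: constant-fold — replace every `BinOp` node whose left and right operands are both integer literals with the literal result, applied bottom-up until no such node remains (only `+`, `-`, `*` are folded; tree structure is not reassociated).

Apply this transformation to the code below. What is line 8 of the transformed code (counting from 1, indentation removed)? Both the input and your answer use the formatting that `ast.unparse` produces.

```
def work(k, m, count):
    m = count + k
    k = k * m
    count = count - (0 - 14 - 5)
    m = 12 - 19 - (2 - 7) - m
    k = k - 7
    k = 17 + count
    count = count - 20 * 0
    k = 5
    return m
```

Transformed code:
def work(k, m, count):
    m = count + k
    k = k * m
    count = count - -19
    m = -2 - m
    k = k - 7
    k = 17 + count
    count = count - 0
    k = 5
    return m

count = count - 0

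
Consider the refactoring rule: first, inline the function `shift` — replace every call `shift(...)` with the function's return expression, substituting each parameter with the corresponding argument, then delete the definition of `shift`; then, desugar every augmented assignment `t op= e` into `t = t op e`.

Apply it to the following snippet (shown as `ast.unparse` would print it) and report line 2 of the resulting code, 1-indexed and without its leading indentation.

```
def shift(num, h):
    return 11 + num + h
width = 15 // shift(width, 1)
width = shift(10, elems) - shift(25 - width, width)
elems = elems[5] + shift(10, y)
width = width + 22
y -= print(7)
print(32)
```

Transformed code:
width = 15 // (11 + width + 1)
width = 11 + 10 + elems - (11 + (25 - width) + width)
elems = elems[5] + (11 + 10 + y)
width = width + 22
y = y - print(7)
print(32)

width = 11 + 10 + elems - (11 + (25 - width) + width)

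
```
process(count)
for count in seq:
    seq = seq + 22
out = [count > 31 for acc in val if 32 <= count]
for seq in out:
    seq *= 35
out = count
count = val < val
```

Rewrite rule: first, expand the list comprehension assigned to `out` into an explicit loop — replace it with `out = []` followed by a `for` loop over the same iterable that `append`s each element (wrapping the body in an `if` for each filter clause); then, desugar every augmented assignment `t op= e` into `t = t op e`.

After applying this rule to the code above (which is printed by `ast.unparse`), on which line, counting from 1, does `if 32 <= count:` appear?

Transformed code:
process(count)
for count in seq:
    seq = seq + 22
out = []
for acc in val:
    if 32 <= count:
        out.append(count > 31)
for seq in out:
    seq = seq * 35
out = count
count = val < val

6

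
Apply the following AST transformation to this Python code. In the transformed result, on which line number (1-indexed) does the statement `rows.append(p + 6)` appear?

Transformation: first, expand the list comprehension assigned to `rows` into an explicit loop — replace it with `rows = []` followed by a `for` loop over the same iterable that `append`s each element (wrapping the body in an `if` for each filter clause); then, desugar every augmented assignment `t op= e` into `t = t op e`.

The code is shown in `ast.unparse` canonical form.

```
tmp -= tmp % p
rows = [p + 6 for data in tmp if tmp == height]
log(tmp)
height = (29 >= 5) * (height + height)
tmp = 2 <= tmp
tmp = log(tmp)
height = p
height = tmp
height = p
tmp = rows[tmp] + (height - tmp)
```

Transformed code:
tmp = tmp - tmp % p
rows = []
for data in tmp:
    if tmp == height:
        rows.append(p + 6)
log(tmp)
height = (29 >= 5) * (height + height)
tmp = 2 <= tmp
tmp = log(tmp)
height = p
height = tmp
height = p
tmp = rows[tmp] + (height - tmp)

5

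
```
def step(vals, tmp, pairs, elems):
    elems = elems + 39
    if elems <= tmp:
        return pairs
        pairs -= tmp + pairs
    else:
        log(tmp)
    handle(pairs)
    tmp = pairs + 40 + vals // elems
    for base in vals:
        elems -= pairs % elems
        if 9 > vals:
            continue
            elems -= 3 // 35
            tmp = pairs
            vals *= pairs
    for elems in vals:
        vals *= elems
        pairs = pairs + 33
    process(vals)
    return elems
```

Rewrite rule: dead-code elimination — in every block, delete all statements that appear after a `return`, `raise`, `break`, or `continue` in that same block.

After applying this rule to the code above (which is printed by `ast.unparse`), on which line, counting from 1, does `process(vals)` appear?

Transformed code:
def step(vals, tmp, pairs, elems):
    elems = elems + 39
    if elems <= tmp:
        return pairs
    else:
        log(tmp)
    handle(pairs)
    tmp = pairs + 40 + vals // elems
    for base in vals:
        elems -= pairs % elems
        if 9 > vals:
            continue
    for elems in vals:
        vals *= elems
        pairs = pairs + 33
    process(vals)
    return elems

16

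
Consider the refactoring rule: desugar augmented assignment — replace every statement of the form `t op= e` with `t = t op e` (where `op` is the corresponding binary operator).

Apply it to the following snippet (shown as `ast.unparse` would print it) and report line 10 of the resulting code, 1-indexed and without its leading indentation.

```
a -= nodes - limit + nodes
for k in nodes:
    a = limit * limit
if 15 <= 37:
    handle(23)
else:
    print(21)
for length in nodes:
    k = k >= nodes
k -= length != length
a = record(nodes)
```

k = k - (length != length)

Transformed code:
a = a - (nodes - limit + nodes)
for k in nodes:
    a = limit * limit
if 15 <= 37:
    handle(23)
else:
    print(21)
for length in nodes:
    k = k >= nodes
k = k - (length != length)
a = record(nodes)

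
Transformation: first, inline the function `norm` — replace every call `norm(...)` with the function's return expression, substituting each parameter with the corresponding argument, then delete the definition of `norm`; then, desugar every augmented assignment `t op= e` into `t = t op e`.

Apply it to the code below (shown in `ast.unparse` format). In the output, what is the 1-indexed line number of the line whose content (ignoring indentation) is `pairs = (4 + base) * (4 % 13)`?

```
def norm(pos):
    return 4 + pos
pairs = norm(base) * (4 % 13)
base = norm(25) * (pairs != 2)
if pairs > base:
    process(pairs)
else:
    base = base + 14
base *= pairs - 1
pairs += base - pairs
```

Transformed code:
pairs = (4 + base) * (4 % 13)
base = (4 + 25) * (pairs != 2)
if pairs > base:
    process(pairs)
else:
    base = base + 14
base = base * (pairs - 1)
pairs = pairs + (base - pairs)

1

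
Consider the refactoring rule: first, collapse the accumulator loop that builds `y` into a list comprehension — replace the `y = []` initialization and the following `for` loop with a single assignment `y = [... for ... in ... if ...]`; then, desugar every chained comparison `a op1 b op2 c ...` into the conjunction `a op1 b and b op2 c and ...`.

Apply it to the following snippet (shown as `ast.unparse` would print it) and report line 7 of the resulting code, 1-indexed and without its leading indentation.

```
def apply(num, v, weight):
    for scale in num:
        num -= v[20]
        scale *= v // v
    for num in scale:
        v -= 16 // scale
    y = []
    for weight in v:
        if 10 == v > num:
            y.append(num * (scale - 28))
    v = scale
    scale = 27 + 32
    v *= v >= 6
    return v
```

y = [num * (scale - 28) for weight in v if 10 == v and v > num]

Transformed code:
def apply(num, v, weight):
    for scale in num:
        num -= v[20]
        scale *= v // v
    for num in scale:
        v -= 16 // scale
    y = [num * (scale - 28) for weight in v if 10 == v and v > num]
    v = scale
    scale = 27 + 32
    v *= v >= 6
    return v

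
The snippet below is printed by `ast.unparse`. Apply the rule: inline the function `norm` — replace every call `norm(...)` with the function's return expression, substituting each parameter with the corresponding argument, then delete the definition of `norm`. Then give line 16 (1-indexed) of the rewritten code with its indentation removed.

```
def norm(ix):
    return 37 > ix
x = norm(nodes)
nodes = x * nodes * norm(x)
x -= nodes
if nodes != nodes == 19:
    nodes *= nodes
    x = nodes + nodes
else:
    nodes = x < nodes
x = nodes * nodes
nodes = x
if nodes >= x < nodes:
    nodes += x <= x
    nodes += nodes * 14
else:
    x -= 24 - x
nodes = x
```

Transformed code:
x = 37 > nodes
nodes = x * nodes * (37 > x)
x -= nodes
if nodes != nodes == 19:
    nodes *= nodes
    x = nodes + nodes
else:
    nodes = x < nodes
x = nodes * nodes
nodes = x
if nodes >= x < nodes:
    nodes += x <= x
    nodes += nodes * 14
else:
    x -= 24 - x
nodes = x

nodes = x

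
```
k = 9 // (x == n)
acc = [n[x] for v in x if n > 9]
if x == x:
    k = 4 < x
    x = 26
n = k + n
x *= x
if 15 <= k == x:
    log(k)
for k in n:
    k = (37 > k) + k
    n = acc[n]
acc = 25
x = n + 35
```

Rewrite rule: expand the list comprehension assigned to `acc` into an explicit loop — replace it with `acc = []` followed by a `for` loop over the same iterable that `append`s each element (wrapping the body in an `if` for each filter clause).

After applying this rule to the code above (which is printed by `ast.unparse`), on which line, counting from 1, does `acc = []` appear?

Transformed code:
k = 9 // (x == n)
acc = []
for v in x:
    if n > 9:
        acc.append(n[x])
if x == x:
    k = 4 < x
    x = 26
n = k + n
x *= x
if 15 <= k == x:
    log(k)
for k in n:
    k = (37 > k) + k
    n = acc[n]
acc = 25
x = n + 35

2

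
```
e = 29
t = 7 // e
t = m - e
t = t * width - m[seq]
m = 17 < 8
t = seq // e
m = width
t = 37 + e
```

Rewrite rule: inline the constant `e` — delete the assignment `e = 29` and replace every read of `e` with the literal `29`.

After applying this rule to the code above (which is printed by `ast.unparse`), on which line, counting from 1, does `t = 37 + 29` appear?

Transformed code:
t = 7 // 29
t = m - 29
t = t * width - m[seq]
m = 17 < 8
t = seq // 29
m = width
t = 37 + 29

7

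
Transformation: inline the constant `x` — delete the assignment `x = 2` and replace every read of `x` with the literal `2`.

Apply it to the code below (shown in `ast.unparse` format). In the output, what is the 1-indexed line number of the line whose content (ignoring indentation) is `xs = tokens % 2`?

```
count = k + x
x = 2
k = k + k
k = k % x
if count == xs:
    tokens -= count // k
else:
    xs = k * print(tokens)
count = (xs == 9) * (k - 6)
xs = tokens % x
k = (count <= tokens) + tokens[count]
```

9

Transformed code:
count = k + 2
k = k + k
k = k % 2
if count == xs:
    tokens -= count // k
else:
    xs = k * print(tokens)
count = (xs == 9) * (k - 6)
xs = tokens % 2
k = (count <= tokens) + tokens[count]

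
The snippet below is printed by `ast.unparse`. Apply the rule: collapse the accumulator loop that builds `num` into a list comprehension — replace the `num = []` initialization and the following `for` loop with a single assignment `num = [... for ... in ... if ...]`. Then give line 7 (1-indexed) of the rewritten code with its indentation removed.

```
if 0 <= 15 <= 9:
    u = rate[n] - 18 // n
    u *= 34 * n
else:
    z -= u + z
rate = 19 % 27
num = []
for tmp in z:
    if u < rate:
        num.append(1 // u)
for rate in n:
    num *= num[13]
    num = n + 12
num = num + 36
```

num = [1 // u for tmp in z if u < rate]

Transformed code:
if 0 <= 15 <= 9:
    u = rate[n] - 18 // n
    u *= 34 * n
else:
    z -= u + z
rate = 19 % 27
num = [1 // u for tmp in z if u < rate]
for rate in n:
    num *= num[13]
    num = n + 12
num = num + 36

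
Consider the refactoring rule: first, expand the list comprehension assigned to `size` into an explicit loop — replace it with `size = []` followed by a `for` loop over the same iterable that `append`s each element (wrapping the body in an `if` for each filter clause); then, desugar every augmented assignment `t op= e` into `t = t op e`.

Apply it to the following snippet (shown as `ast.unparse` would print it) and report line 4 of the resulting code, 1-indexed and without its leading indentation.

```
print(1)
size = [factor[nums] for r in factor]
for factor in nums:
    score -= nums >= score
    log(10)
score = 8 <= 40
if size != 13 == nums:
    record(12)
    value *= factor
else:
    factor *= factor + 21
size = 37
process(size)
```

size.append(factor[nums])

Transformed code:
print(1)
size = []
for r in factor:
    size.append(factor[nums])
for factor in nums:
    score = score - (nums >= score)
    log(10)
score = 8 <= 40
if size != 13 == nums:
    record(12)
    value = value * factor
else:
    factor = factor * (factor + 21)
size = 37
process(size)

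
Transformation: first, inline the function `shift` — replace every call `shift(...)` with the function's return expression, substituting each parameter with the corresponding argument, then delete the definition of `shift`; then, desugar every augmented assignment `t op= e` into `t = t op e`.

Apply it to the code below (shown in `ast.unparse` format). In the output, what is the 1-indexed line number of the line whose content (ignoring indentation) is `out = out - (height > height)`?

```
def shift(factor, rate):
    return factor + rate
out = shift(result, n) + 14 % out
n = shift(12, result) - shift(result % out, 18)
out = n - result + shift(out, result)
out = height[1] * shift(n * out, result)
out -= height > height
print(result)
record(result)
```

5

Transformed code:
out = result + n + 14 % out
n = 12 + result - (result % out + 18)
out = n - result + (out + result)
out = height[1] * (n * out + result)
out = out - (height > height)
print(result)
record(result)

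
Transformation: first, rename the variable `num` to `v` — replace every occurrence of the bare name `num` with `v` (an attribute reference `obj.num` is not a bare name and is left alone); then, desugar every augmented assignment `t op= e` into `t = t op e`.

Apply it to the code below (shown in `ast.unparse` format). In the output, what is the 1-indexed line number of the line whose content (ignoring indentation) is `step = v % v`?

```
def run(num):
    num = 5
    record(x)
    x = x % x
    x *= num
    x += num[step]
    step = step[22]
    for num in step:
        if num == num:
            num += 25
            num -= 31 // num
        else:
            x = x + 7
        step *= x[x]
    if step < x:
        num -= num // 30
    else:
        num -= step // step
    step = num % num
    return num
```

Transformed code:
def run(v):
    v = 5
    record(x)
    x = x % x
    x = x * v
    x = x + v[step]
    step = step[22]
    for v in step:
        if v == v:
            v = v + 25
            v = v - 31 // v
        else:
            x = x + 7
        step = step * x[x]
    if step < x:
        v = v - v // 30
    else:
        v = v - step // step
    step = v % v
    return v

19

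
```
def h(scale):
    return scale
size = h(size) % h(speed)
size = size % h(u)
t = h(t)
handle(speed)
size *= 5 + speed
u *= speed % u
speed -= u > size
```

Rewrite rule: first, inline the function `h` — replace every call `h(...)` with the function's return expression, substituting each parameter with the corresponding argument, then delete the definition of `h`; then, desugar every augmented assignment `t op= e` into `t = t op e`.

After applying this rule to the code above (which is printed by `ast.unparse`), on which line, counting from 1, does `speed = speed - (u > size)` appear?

Transformed code:
size = size % speed
size = size % u
t = t
handle(speed)
size = size * (5 + speed)
u = u * (speed % u)
speed = speed - (u > size)

7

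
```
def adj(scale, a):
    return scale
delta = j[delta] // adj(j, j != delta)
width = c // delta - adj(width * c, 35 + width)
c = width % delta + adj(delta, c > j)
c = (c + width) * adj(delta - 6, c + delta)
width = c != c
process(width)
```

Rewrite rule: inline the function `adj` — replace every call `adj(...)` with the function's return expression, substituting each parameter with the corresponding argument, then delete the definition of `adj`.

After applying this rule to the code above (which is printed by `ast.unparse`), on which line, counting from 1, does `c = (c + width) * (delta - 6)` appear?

Transformed code:
delta = j[delta] // j
width = c // delta - width * c
c = width % delta + delta
c = (c + width) * (delta - 6)
width = c != c
process(width)

4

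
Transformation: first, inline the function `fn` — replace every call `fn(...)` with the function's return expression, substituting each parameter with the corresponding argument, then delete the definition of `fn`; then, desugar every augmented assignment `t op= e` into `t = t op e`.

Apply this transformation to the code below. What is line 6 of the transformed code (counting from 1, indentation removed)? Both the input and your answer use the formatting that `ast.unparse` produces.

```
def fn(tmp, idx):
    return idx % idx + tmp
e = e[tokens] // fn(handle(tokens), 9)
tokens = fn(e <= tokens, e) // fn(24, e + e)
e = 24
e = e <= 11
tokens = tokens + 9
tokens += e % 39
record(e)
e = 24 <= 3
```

tokens = tokens + e % 39

Transformed code:
e = e[tokens] // (9 % 9 + handle(tokens))
tokens = (e % e + (e <= tokens)) // ((e + e) % (e + e) + 24)
e = 24
e = e <= 11
tokens = tokens + 9
tokens = tokens + e % 39
record(e)
e = 24 <= 3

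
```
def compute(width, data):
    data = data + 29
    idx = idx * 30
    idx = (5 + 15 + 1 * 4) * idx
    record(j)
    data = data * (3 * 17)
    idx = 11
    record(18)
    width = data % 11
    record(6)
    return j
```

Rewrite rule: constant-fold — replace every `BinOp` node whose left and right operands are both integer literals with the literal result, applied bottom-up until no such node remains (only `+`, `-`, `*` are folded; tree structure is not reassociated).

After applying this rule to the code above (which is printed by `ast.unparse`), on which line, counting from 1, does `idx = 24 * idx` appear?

Transformed code:
def compute(width, data):
    data = data + 29
    idx = idx * 30
    idx = 24 * idx
    record(j)
    data = data * 51
    idx = 11
    record(18)
    width = data % 11
    record(6)
    return j

4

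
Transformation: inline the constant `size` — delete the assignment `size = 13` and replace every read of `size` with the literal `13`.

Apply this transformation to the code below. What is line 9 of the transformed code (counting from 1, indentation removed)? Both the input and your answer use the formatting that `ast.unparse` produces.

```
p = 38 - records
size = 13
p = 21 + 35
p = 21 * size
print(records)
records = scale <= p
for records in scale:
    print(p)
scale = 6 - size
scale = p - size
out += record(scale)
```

Transformed code:
p = 38 - records
p = 21 + 35
p = 21 * 13
print(records)
records = scale <= p
for records in scale:
    print(p)
scale = 6 - 13
scale = p - 13
out += record(scale)

scale = p - 13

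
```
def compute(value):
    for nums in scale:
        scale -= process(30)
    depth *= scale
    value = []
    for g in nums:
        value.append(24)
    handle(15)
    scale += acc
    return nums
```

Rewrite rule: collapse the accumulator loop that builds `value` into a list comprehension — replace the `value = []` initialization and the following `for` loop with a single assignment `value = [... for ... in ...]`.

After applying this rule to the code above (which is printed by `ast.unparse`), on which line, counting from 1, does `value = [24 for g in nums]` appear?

5

Transformed code:
def compute(value):
    for nums in scale:
        scale -= process(30)
    depth *= scale
    value = [24 for g in nums]
    handle(15)
    scale += acc
    return nums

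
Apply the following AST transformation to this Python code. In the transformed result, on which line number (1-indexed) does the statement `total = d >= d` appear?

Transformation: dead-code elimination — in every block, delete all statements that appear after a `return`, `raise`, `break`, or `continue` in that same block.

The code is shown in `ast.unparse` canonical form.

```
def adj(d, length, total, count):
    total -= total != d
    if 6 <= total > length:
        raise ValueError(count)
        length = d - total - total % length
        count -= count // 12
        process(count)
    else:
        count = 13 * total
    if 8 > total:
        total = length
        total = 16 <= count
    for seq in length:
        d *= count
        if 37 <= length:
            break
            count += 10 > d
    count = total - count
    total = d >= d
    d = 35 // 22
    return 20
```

15

Transformed code:
def adj(d, length, total, count):
    total -= total != d
    if 6 <= total > length:
        raise ValueError(count)
    else:
        count = 13 * total
    if 8 > total:
        total = length
        total = 16 <= count
    for seq in length:
        d *= count
        if 37 <= length:
            break
    count = total - count
    total = d >= d
    d = 35 // 22
    return 20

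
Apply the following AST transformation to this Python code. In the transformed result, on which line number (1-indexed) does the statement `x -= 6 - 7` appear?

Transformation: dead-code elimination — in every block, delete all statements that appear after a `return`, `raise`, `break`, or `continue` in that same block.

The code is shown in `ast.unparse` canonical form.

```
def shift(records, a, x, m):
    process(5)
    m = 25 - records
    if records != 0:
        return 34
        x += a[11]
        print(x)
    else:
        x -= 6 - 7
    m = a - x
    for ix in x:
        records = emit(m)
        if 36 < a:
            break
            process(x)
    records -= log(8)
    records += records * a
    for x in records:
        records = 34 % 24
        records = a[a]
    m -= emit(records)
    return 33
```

7

Transformed code:
def shift(records, a, x, m):
    process(5)
    m = 25 - records
    if records != 0:
        return 34
    else:
        x -= 6 - 7
    m = a - x
    for ix in x:
        records = emit(m)
        if 36 < a:
            break
    records -= log(8)
    records += records * a
    for x in records:
        records = 34 % 24
        records = a[a]
    m -= emit(records)
    return 33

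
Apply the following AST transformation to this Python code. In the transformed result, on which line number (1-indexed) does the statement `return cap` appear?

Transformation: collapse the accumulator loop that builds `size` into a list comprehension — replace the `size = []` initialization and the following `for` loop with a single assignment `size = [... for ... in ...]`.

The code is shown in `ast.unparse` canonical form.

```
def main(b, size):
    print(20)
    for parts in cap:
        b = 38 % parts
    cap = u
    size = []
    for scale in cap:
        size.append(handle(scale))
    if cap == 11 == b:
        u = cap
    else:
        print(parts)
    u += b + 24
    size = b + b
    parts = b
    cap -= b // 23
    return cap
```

15

Transformed code:
def main(b, size):
    print(20)
    for parts in cap:
        b = 38 % parts
    cap = u
    size = [handle(scale) for scale in cap]
    if cap == 11 == b:
        u = cap
    else:
        print(parts)
    u += b + 24
    size = b + b
    parts = b
    cap -= b // 23
    return cap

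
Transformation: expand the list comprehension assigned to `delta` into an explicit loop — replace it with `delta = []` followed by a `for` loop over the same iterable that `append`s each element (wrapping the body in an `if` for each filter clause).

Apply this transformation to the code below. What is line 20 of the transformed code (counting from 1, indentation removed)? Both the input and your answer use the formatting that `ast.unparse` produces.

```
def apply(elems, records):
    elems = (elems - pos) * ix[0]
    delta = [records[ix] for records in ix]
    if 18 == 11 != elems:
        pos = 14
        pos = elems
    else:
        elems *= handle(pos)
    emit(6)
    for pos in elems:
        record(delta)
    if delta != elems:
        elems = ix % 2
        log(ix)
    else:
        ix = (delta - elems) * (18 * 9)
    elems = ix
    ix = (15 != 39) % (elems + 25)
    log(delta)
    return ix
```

Transformed code:
def apply(elems, records):
    elems = (elems - pos) * ix[0]
    delta = []
    for records in ix:
        delta.append(records[ix])
    if 18 == 11 != elems:
        pos = 14
        pos = elems
    else:
        elems *= handle(pos)
    emit(6)
    for pos in elems:
        record(delta)
    if delta != elems:
        elems = ix % 2
        log(ix)
    else:
        ix = (delta - elems) * (18 * 9)
    elems = ix
    ix = (15 != 39) % (elems + 25)
    log(delta)
    return ix

ix = (15 != 39) % (elems + 25)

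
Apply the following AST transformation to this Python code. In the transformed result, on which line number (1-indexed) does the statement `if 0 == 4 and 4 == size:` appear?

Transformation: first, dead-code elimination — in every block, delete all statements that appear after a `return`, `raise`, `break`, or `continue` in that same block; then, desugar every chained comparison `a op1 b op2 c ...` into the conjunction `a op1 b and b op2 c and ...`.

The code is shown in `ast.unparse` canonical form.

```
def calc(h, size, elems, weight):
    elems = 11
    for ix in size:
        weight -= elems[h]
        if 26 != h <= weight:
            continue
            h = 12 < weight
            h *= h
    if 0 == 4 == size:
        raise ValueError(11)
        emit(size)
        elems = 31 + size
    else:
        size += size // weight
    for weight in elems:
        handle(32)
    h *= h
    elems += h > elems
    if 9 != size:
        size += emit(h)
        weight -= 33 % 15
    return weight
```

Transformed code:
def calc(h, size, elems, weight):
    elems = 11
    for ix in size:
        weight -= elems[h]
        if 26 != h and h <= weight:
            continue
    if 0 == 4 and 4 == size:
        raise ValueError(11)
    else:
        size += size // weight
    for weight in elems:
        handle(32)
    h *= h
    elems += h > elems
    if 9 != size:
        size += emit(h)
        weight -= 33 % 15
    return weight

7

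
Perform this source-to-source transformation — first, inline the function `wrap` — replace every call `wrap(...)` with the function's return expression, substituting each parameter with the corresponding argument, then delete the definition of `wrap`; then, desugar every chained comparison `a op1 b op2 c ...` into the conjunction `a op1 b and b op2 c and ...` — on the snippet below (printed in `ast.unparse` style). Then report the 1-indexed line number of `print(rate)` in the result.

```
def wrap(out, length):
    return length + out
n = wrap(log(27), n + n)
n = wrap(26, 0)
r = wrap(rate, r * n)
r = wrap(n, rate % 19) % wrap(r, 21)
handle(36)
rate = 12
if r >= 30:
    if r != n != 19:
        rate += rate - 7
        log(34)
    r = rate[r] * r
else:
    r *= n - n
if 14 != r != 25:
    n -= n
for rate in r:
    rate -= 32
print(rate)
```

Transformed code:
n = n + n + log(27)
n = 0 + 26
r = r * n + rate
r = (rate % 19 + n) % (21 + r)
handle(36)
rate = 12
if r >= 30:
    if r != n and n != 19:
        rate += rate - 7
        log(34)
    r = rate[r] * r
else:
    r *= n - n
if 14 != r and r != 25:
    n -= n
for rate in r:
    rate -= 32
print(rate)

18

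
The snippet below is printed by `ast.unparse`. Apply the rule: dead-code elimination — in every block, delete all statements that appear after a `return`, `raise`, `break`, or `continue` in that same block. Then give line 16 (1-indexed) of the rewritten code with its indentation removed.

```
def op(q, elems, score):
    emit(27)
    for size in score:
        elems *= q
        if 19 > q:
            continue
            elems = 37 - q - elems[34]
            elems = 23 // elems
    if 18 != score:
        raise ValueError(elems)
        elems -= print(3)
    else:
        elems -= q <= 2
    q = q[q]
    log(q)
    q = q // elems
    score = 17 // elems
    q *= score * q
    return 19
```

return 19

Transformed code:
def op(q, elems, score):
    emit(27)
    for size in score:
        elems *= q
        if 19 > q:
            continue
    if 18 != score:
        raise ValueError(elems)
    else:
        elems -= q <= 2
    q = q[q]
    log(q)
    q = q // elems
    score = 17 // elems
    q *= score * q
    return 19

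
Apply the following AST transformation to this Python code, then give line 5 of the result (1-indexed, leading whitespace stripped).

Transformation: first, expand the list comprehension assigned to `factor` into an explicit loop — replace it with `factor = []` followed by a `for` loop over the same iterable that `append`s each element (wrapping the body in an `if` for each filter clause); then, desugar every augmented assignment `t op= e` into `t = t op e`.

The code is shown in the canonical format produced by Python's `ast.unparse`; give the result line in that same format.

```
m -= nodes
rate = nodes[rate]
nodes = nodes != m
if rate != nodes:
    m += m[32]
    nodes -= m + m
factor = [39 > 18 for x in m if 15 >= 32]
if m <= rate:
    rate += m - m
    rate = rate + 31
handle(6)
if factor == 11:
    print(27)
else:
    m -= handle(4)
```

Transformed code:
m = m - nodes
rate = nodes[rate]
nodes = nodes != m
if rate != nodes:
    m = m + m[32]
    nodes = nodes - (m + m)
factor = []
for x in m:
    if 15 >= 32:
        factor.append(39 > 18)
if m <= rate:
    rate = rate + (m - m)
    rate = rate + 31
handle(6)
if factor == 11:
    print(27)
else:
    m = m - handle(4)

m = m + m[32]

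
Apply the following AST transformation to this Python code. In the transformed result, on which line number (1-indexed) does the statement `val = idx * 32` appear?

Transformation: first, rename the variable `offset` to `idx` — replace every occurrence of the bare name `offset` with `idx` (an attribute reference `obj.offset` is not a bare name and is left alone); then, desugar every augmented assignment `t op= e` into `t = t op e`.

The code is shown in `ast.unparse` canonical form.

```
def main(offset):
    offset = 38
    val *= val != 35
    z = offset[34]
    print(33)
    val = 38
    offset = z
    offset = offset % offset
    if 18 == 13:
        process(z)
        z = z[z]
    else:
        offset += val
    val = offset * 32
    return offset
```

14

Transformed code:
def main(idx):
    idx = 38
    val = val * (val != 35)
    z = idx[34]
    print(33)
    val = 38
    idx = z
    idx = idx % idx
    if 18 == 13:
        process(z)
        z = z[z]
    else:
        idx = idx + val
    val = idx * 32
    return idx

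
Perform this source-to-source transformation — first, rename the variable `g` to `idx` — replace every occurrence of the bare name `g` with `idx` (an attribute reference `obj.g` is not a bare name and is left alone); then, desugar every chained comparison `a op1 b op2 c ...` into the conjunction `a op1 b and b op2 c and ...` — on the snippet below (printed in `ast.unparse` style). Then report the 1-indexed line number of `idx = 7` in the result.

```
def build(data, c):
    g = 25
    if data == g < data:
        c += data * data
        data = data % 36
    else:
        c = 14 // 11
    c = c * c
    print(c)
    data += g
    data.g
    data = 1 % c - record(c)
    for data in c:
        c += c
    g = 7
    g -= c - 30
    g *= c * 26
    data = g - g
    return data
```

Transformed code:
def build(data, c):
    idx = 25
    if data == idx and idx < data:
        c += data * data
        data = data % 36
    else:
        c = 14 // 11
    c = c * c
    print(c)
    data += idx
    data.g
    data = 1 % c - record(c)
    for data in c:
        c += c
    idx = 7
    idx -= c - 30
    idx *= c * 26
    data = idx - idx
    return data

15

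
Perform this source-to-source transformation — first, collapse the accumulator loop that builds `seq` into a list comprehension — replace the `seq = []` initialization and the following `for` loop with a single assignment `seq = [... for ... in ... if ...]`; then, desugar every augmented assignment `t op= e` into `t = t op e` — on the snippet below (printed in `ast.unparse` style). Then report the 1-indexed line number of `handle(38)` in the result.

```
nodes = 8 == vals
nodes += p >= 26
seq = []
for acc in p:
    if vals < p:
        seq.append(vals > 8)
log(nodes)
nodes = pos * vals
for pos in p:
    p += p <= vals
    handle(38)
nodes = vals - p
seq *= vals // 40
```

Transformed code:
nodes = 8 == vals
nodes = nodes + (p >= 26)
seq = [vals > 8 for acc in p if vals < p]
log(nodes)
nodes = pos * vals
for pos in p:
    p = p + (p <= vals)
    handle(38)
nodes = vals - p
seq = seq * (vals // 40)

8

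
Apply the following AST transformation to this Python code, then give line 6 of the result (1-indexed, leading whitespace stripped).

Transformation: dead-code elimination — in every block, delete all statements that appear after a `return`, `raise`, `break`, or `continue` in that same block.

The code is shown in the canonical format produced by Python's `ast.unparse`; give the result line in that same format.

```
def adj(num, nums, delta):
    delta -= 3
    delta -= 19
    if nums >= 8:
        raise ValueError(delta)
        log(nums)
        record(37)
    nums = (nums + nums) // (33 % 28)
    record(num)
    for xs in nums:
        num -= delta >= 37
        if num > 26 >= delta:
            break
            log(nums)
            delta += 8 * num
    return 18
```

Transformed code:
def adj(num, nums, delta):
    delta -= 3
    delta -= 19
    if nums >= 8:
        raise ValueError(delta)
    nums = (nums + nums) // (33 % 28)
    record(num)
    for xs in nums:
        num -= delta >= 37
        if num > 26 >= delta:
            break
    return 18

nums = (nums + nums) // (33 % 28)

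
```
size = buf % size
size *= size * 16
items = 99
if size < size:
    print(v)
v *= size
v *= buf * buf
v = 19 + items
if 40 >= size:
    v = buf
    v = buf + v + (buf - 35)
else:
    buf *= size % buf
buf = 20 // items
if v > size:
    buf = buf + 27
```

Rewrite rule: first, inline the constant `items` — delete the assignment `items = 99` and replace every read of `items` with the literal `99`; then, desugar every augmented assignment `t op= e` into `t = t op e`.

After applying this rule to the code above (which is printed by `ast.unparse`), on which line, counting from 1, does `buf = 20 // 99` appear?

Transformed code:
size = buf % size
size = size * (size * 16)
if size < size:
    print(v)
v = v * size
v = v * (buf * buf)
v = 19 + 99
if 40 >= size:
    v = buf
    v = buf + v + (buf - 35)
else:
    buf = buf * (size % buf)
buf = 20 // 99
if v > size:
    buf = buf + 27

13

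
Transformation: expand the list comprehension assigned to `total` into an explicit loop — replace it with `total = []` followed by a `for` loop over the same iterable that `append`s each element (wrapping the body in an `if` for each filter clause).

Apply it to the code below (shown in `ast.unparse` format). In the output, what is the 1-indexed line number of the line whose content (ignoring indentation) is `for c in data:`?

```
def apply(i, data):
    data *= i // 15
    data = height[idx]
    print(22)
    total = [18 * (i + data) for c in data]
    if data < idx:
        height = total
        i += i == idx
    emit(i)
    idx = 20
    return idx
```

6

Transformed code:
def apply(i, data):
    data *= i // 15
    data = height[idx]
    print(22)
    total = []
    for c in data:
        total.append(18 * (i + data))
    if data < idx:
        height = total
        i += i == idx
    emit(i)
    idx = 20
    return idx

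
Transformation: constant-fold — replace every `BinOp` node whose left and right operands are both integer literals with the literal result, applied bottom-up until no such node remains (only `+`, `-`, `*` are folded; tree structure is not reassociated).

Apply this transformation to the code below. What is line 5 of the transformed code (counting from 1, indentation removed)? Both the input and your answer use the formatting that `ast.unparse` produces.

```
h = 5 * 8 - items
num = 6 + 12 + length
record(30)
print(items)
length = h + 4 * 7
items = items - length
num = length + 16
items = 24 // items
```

length = h + 28

Transformed code:
h = 40 - items
num = 18 + length
record(30)
print(items)
length = h + 28
items = items - length
num = length + 16
items = 24 // items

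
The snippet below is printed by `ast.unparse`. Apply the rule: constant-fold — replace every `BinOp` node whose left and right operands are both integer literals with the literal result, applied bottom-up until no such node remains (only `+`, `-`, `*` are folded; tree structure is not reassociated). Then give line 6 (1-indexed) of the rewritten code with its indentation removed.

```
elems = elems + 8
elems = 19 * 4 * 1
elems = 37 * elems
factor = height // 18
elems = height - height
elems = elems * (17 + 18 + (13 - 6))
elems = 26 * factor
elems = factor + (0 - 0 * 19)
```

elems = elems * 42

Transformed code:
elems = elems + 8
elems = 76
elems = 37 * elems
factor = height // 18
elems = height - height
elems = elems * 42
elems = 26 * factor
elems = factor + 0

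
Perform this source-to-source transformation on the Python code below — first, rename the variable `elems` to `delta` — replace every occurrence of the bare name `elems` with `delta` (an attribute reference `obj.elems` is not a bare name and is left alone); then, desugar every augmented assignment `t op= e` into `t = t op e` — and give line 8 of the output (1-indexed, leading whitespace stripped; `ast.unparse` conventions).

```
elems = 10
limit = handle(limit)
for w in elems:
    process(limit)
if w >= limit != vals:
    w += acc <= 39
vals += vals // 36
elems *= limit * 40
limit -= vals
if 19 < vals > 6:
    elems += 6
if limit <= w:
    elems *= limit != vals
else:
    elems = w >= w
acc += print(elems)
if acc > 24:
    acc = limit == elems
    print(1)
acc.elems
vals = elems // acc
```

delta = delta * (limit * 40)

Transformed code:
delta = 10
limit = handle(limit)
for w in delta:
    process(limit)
if w >= limit != vals:
    w = w + (acc <= 39)
vals = vals + vals // 36
delta = delta * (limit * 40)
limit = limit - vals
if 19 < vals > 6:
    delta = delta + 6
if limit <= w:
    delta = delta * (limit != vals)
else:
    delta = w >= w
acc = acc + print(delta)
if acc > 24:
    acc = limit == delta
    print(1)
acc.elems
vals = delta // acc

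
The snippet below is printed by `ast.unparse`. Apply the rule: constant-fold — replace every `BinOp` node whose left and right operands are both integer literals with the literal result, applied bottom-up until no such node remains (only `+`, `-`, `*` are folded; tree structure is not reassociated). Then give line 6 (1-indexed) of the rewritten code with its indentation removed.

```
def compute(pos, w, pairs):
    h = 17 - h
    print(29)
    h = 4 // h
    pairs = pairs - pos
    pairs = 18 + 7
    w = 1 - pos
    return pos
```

Transformed code:
def compute(pos, w, pairs):
    h = 17 - h
    print(29)
    h = 4 // h
    pairs = pairs - pos
    pairs = 25
    w = 1 - pos
    return pos

pairs = 25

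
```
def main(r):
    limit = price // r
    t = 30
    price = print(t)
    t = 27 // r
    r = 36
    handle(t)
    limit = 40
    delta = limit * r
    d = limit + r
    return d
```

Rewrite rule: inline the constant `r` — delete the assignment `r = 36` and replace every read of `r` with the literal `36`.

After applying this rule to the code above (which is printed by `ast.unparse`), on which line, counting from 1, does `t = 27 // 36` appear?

5

Transformed code:
def main(r):
    limit = price // 36
    t = 30
    price = print(t)
    t = 27 // 36
    handle(t)
    limit = 40
    delta = limit * 36
    d = limit + 36
    return d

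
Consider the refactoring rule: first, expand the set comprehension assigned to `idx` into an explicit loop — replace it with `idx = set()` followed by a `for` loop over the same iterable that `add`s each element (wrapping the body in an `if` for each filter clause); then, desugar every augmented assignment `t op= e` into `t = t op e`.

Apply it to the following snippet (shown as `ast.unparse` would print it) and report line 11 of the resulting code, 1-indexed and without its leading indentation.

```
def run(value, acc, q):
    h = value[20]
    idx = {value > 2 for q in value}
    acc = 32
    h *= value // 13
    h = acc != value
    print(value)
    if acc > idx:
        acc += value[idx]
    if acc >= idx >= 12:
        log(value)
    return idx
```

acc = acc + value[idx]

Transformed code:
def run(value, acc, q):
    h = value[20]
    idx = set()
    for q in value:
        idx.add(value > 2)
    acc = 32
    h = h * (value // 13)
    h = acc != value
    print(value)
    if acc > idx:
        acc = acc + value[idx]
    if acc >= idx >= 12:
        log(value)
    return idx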